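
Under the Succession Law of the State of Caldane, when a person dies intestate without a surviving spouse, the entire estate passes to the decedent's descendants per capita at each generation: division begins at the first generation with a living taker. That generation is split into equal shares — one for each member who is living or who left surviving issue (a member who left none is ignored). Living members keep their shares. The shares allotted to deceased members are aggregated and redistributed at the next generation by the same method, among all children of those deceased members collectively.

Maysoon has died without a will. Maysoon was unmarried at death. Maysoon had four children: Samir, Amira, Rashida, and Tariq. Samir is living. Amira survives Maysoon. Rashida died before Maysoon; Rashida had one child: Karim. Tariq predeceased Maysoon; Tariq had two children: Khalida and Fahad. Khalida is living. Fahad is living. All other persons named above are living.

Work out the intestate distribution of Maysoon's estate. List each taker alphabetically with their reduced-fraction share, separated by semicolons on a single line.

There is no surviving spouse, so the entire estate passes to Maysoon's descendants per capita at each generation.
At generation 1 (Samir, Amira, Rashida, Tariq) there are 4 shares of (1)/4 = 1/4 each.
Living: Samir and Amira — each takes 1/4.
Deceased: Rashida and Tariq. Their combined 1/2 is pooled and carried to generation 2.
At generation 2 (Karim, Khalida, Fahad) there are 3 shares of (1/2)/3 = 1/6 each.
Living: Karim, Khalida, and Fahad — each takes 1/6.

Amira 1/4; Fahad 1/6; Karim 1/6; Khalida 1/6; Samir 1/4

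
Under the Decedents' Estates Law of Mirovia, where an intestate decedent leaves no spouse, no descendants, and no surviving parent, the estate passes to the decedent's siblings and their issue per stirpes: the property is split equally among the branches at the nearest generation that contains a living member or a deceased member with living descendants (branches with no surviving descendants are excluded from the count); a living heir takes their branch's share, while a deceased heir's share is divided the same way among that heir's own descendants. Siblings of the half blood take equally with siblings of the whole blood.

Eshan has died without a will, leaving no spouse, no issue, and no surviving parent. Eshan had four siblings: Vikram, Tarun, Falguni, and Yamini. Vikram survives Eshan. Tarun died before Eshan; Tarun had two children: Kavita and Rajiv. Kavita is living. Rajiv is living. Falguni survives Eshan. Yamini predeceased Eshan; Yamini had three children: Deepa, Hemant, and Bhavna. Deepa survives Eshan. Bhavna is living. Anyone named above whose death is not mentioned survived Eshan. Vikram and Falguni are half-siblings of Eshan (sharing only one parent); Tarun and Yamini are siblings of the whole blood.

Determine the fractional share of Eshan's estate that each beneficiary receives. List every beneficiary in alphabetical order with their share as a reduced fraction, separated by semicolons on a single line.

Bhavna 1/12; Deepa 1/12; Falguni 1/4; Hemant 1/12; Kavita 1/8; Rajiv 1/8; Vikram 1/4

No spouse, descendants, or parent survives, so the estate passes to Eshan's siblings per stirpes.
Half-blood and whole-blood siblings take equally under the stated rule.
The estate is divided into 4 equal shares of 1/4 among Vikram, Tarun, Falguni, Yamini.
Vikram is living and takes 1/4.
Tarun predeceased; the 1/4 allotted to Tarun's branch passes to Tarun's issue by representation.
The 1/4 is divided into 2 equal shares of 1/8 among Kavita, Rajiv.
Kavita is living and takes 1/8.
Rajiv is living and takes 1/8.
Falguni is living and takes 1/4.
Yamini predeceased; the 1/4 allotted to Yamini's branch passes to Yamini's issue by representation.
The 1/4 is divided into 3 equal shares of 1/12 among Deepa, Hemant, Bhavna.
Deepa is living and takes 1/12.
Hemant is living and takes 1/12.
Bhavna is living and takes 1/12.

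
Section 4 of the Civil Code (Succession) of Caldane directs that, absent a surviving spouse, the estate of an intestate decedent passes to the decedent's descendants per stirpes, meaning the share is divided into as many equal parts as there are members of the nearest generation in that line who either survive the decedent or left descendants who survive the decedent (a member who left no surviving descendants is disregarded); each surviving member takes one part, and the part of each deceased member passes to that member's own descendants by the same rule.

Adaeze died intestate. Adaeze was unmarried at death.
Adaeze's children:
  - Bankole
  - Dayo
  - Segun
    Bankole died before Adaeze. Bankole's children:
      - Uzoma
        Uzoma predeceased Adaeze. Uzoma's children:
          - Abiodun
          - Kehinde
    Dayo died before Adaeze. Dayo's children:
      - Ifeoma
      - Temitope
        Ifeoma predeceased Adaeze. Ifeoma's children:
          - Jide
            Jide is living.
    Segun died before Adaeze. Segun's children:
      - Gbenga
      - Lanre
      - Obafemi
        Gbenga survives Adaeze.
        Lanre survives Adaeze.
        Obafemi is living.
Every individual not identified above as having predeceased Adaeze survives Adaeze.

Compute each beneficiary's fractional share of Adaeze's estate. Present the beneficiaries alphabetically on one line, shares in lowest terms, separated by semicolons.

There is no surviving spouse, so the entire estate passes to Adaeze's descendants per stirpes.
The estate is divided into 3 equal shares of 1/3 among Bankole, Dayo, Segun.
Bankole predeceased; the 1/3 allotted to Bankole's branch passes to Bankole's issue by representation.
Uzoma's line is the sole branch at this level, so the full 1/3 passes to Uzoma's issue by representation.
The 1/3 is divided into 2 equal shares of 1/6 among Abiodun, Kehinde.
Abiodun is living and takes 1/6.
Kehinde is living and takes 1/6.
Dayo predeceased; the 1/3 allotted to Dayo's branch passes to Dayo's issue by representation.
The 1/3 is divided into 2 equal shares of 1/6 among Ifeoma, Temitope.
Ifeoma predeceased; the 1/6 allotted to Ifeoma's branch passes to Ifeoma's issue by representation.
Jide is the sole taker at this level and receives the full 1/6.
Temitope is living and takes 1/6.
Segun predeceased; the 1/3 allotted to Segun's branch passes to Segun's issue by representation.
The 1/3 is divided into 3 equal shares of 1/9 among Gbenga, Lanre, Obafemi.
Gbenga is living and takes 1/9.
Lanre is living and takes 1/9.
Obafemi is living and takes 1/9.

Abiodun 1/6; Gbenga 1/9; Jide 1/6; Kehinde 1/6; Lanre 1/9; Obafemi 1/9; Temitope 1/6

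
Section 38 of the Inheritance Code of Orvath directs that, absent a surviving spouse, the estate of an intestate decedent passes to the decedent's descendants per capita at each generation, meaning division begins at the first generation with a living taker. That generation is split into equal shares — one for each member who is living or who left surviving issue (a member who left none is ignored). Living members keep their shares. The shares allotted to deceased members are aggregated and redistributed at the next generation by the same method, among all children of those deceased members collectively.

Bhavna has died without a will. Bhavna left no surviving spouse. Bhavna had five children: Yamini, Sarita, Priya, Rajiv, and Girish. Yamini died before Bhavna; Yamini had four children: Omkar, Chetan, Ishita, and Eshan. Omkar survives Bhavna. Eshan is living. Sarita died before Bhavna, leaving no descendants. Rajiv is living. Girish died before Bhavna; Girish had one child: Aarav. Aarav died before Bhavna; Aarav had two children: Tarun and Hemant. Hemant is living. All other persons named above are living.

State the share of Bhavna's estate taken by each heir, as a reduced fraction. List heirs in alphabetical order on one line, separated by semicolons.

Chetan 1/10; Eshan 1/10; Hemant 1/20; Ishita 1/10; Omkar 1/10; Priya 1/4; Rajiv 1/4; Tarun 1/20

There is no surviving spouse, so the entire estate passes to Bhavna's descendants per capita at each generation.
At generation 1 (Yamini, Priya, Rajiv, Girish) there are 4 shares of (1)/4 = 1/4 each.
Living: Priya and Rajiv — each takes 1/4.
Deceased: Yamini and Girish. Their combined 1/2 is pooled and carried to generation 2.
At generation 2 (Omkar, Chetan, Ishita, Eshan, Aarav) there are 5 shares of (1/2)/5 = 1/10 each.
Living: Omkar, Chetan, Ishita, and Eshan — each takes 1/10.
Deceased: Aarav. That 1/10 share is carried to generation 3.
At generation 3 (Tarun, Hemant) there are 2 shares of (1/10)/2 = 1/20 each.
Living: Tarun and Hemant — each takes 1/20.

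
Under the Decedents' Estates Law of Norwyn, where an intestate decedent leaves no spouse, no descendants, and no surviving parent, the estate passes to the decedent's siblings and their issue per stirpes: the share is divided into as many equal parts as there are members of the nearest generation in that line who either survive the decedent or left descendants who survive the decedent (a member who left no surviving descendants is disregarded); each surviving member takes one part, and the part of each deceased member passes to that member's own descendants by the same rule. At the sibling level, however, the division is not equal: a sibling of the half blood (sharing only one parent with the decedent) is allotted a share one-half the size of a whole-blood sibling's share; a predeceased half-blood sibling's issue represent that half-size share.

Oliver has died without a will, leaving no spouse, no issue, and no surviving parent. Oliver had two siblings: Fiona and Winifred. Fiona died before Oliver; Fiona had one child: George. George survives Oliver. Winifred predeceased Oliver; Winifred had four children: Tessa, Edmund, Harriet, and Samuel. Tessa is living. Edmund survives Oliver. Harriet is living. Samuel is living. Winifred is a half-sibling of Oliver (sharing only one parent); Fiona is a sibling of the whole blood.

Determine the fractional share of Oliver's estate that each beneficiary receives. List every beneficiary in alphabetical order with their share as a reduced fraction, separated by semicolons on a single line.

No spouse, descendants, or parent survives, so the estate passes to Oliver's siblings per stirpes.
Half-blood siblings count for one-half the weight of whole-blood siblings at the initial division.
Dividing 1 in proportion to weights (total weight 3/2): Fiona (weight 1) → 2/3; Winifred (weight 1/2) → 1/3.
Fiona predeceased; the 2/3 allotted to Fiona's branch passes to Fiona's issue by representation.
George is the sole taker at this level and receives the full 2/3.
Winifred predeceased; the 1/3 allotted to Winifred's branch passes to Winifred's issue by representation.
The 1/3 is divided into 4 equal shares of 1/12 among Tessa, Edmund, Harriet, Samuel.
Tessa is living and takes 1/12.
Edmund is living and takes 1/12.
Harriet is living and takes 1/12.
Samuel is living and takes 1/12.

Edmund 1/12; George 2/3; Harriet 1/12; Samuel 1/12; Tessa 1/12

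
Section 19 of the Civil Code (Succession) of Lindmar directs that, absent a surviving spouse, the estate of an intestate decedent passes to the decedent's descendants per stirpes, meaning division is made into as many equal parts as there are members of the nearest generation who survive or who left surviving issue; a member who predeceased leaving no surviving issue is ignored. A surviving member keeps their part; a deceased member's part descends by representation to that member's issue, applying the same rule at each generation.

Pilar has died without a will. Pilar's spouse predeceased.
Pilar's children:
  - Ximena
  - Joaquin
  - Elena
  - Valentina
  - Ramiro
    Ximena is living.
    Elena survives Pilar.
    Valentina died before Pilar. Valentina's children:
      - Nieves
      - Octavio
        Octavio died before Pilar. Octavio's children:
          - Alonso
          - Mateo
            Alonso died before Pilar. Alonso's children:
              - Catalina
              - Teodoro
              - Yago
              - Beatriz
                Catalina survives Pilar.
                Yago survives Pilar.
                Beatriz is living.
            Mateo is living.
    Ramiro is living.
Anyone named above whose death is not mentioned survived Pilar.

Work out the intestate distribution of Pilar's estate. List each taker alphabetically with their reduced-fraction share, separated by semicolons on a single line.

Beatriz 1/80; Catalina 1/80; Elena 1/5; Joaquin 1/5; Mateo 1/20; Nieves 1/10; Ramiro 1/5; Teodoro 1/80; Ximena 1/5; Yago 1/80

There is no surviving spouse, so the entire estate passes to Pilar's descendants per stirpes.
The estate is divided into 5 equal shares of 1/5 among Ximena, Joaquin, Elena, Valentina, Ramiro.
Ximena is living and takes 1/5.
Joaquin is living and takes 1/5.
Elena is living and takes 1/5.
Valentina predeceased; the 1/5 allotted to Valentina's branch passes to Valentina's issue by representation.
The 1/5 is divided into 2 equal shares of 1/10 among Nieves, Octavio.
Nieves is living and takes 1/10.
Octavio predeceased; the 1/10 allotted to Octavio's branch passes to Octavio's issue by representation.
The 1/10 is divided into 2 equal shares of 1/20 among Alonso, Mateo.
Alonso predeceased; the 1/20 allotted to Alonso's branch passes to Alonso's issue by representation.
The 1/20 is divided into 4 equal shares of 1/80 among Catalina, Teodoro, Yago, Beatriz.
Catalina is living and takes 1/80.
Teodoro is living and takes 1/80.
Yago is living and takes 1/80.
Beatriz is living and takes 1/80.
Mateo is living and takes 1/20.
Ramiro is living and takes 1/5.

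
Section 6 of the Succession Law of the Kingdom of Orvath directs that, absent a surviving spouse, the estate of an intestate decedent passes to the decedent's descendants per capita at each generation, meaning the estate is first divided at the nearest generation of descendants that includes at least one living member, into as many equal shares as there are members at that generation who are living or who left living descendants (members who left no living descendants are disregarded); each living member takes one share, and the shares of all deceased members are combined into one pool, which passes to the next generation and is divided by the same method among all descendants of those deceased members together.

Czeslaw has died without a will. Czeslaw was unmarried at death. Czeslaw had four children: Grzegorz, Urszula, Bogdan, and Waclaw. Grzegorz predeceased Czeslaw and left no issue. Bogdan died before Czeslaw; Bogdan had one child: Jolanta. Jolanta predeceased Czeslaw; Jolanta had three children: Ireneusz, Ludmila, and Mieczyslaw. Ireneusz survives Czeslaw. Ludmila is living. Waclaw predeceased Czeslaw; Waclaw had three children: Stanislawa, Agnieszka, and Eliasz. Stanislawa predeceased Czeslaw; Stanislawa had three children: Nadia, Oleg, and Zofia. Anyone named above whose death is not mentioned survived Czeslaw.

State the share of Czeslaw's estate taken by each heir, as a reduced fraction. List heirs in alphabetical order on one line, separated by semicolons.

Agnieszka 1/6; Eliasz 1/6; Ireneusz 1/18; Ludmila 1/18; Mieczyslaw 1/18; Nadia 1/18; Oleg 1/18; Urszula 1/3; Zofia 1/18

There is no surviving spouse, so the entire estate passes to Czeslaw's descendants per capita at each generation.
At generation 1 (Urszula, Bogdan, Waclaw) there are 3 shares of (1)/3 = 1/3 each.
Living: Urszula — each takes 1/3.
Deceased: Bogdan and Waclaw. Their combined 2/3 is pooled and carried to generation 2.
At generation 2 (Jolanta, Stanislawa, Agnieszka, Eliasz) there are 4 shares of (2/3)/4 = 1/6 each.
Living: Agnieszka and Eliasz — each takes 1/6.
Deceased: Jolanta and Stanislawa. Their combined 1/3 is pooled and carried to generation 3.
At generation 3 (Ireneusz, Ludmila, Mieczyslaw, Nadia, Oleg, Zofia) there are 6 shares of (1/3)/6 = 1/18 each.
Living: Ireneusz, Ludmila, Mieczyslaw, Nadia, Oleg, and Zofia — each takes 1/18.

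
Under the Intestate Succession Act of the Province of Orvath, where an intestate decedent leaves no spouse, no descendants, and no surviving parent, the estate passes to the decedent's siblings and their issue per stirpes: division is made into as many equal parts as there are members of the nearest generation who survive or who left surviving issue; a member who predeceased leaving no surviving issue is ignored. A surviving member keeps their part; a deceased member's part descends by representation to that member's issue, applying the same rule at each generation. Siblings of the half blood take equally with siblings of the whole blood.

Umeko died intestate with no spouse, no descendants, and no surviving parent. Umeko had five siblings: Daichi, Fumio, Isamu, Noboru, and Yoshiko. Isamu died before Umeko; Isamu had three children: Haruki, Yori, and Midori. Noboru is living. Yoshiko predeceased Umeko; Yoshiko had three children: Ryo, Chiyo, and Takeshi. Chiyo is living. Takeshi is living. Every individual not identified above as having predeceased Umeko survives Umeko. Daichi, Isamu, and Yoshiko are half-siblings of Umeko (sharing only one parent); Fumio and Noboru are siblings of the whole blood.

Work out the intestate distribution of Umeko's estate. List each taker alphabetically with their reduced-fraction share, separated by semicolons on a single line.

Chiyo 1/15; Daichi 1/5; Fumio 1/5; Haruki 1/15; Midori 1/15; Noboru 1/5; Ryo 1/15; Takeshi 1/15; Yori 1/15

No spouse, descendants, or parent survives, so the estate passes to Umeko's siblings per stirpes.
Half-blood and whole-blood siblings take equally under the stated rule.
The estate is divided into 5 equal shares of 1/5 among Daichi, Fumio, Isamu, Noboru, Yoshiko.
Daichi is living and takes 1/5.
Fumio is living and takes 1/5.
Isamu predeceased; the 1/5 allotted to Isamu's branch passes to Isamu's issue by representation.
The 1/5 is divided into 3 equal shares of 1/15 among Haruki, Yori, Midori.
Haruki is living and takes 1/15.
Yori is living and takes 1/15.
Midori is living and takes 1/15.
Noboru is living and takes 1/5.
Yoshiko predeceased; the 1/5 allotted to Yoshiko's branch passes to Yoshiko's issue by representation.
The 1/5 is divided into 3 equal shares of 1/15 among Ryo, Chiyo, Takeshi.
Ryo is living and takes 1/15.
Chiyo is living and takes 1/15.
Takeshi is living and takes 1/15.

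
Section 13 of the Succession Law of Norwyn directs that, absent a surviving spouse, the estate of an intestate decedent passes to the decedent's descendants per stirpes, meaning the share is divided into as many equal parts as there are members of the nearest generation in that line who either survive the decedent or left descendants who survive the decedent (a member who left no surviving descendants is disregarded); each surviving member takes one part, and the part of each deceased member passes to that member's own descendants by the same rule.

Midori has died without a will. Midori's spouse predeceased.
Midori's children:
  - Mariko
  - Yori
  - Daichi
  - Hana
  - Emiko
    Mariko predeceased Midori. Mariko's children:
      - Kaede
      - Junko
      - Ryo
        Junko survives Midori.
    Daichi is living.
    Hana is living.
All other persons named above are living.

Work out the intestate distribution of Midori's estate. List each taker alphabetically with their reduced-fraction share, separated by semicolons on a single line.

There is no surviving spouse, so the entire estate passes to Midori's descendants per stirpes.
The estate is divided into 5 equal shares of 1/5 among Mariko, Yori, Daichi, Hana, Emiko.
Mariko predeceased; the 1/5 allotted to Mariko's branch passes to Mariko's issue by representation.
The 1/5 is divided into 3 equal shares of 1/15 among Kaede, Junko, Ryo.
Kaede is living and takes 1/15.
Junko is living and takes 1/15.
Ryo is living and takes 1/15.
Yori is living and takes 1/5.
Daichi is living and takes 1/5.
Hana is living and takes 1/5.
Emiko is living and takes 1/5.

Daichi 1/5; Emiko 1/5; Hana 1/5; Junko 1/15; Kaede 1/15; Ryo 1/15; Yori 1/5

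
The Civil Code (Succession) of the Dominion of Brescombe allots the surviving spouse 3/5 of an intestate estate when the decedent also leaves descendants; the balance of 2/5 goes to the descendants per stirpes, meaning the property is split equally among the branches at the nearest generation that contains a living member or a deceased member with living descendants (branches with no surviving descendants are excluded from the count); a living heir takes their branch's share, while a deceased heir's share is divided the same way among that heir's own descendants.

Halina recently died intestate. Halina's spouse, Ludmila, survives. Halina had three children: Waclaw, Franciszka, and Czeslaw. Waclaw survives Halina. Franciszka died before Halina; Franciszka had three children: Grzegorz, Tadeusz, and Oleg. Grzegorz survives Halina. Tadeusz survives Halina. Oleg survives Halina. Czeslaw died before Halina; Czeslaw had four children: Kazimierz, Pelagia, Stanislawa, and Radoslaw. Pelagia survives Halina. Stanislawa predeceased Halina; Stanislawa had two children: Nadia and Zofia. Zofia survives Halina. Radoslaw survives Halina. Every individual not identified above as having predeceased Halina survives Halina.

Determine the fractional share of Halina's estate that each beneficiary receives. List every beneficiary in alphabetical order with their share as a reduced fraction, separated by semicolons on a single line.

Ludmila, as surviving spouse, takes 3/5.
The remaining 2/5 passes to Halina's descendants per stirpes.
The 2/5 is divided into 3 equal shares of 2/15 among Waclaw, Franciszka, Czeslaw.
Waclaw is living and takes 2/15.
Franciszka predeceased; the 2/15 allotted to Franciszka's branch passes to Franciszka's issue by representation.
The 2/15 is divided into 3 equal shares of 2/45 among Grzegorz, Tadeusz, Oleg.
Grzegorz is living and takes 2/45.
Tadeusz is living and takes 2/45.
Oleg is living and takes 2/45.
Czeslaw predeceased; the 2/15 allotted to Czeslaw's branch passes to Czeslaw's issue by representation.
The 2/15 is divided into 4 equal shares of 1/30 among Kazimierz, Pelagia, Stanislawa, Radoslaw.
Kazimierz is living and takes 1/30.
Pelagia is living and takes 1/30.
Stanislawa predeceased; the 1/30 allotted to Stanislawa's branch passes to Stanislawa's issue by representation.
The 1/30 is divided into 2 equal shares of 1/60 among Nadia, Zofia.
Nadia is living and takes 1/60.
Zofia is living and takes 1/60.
Radoslaw is living and takes 1/30.

Grzegorz 2/45; Kazimierz 1/30; Ludmila 3/5; Nadia 1/60; Oleg 2/45; Pelagia 1/30; Radoslaw 1/30; Tadeusz 2/45; Waclaw 2/15; Zofia 1/60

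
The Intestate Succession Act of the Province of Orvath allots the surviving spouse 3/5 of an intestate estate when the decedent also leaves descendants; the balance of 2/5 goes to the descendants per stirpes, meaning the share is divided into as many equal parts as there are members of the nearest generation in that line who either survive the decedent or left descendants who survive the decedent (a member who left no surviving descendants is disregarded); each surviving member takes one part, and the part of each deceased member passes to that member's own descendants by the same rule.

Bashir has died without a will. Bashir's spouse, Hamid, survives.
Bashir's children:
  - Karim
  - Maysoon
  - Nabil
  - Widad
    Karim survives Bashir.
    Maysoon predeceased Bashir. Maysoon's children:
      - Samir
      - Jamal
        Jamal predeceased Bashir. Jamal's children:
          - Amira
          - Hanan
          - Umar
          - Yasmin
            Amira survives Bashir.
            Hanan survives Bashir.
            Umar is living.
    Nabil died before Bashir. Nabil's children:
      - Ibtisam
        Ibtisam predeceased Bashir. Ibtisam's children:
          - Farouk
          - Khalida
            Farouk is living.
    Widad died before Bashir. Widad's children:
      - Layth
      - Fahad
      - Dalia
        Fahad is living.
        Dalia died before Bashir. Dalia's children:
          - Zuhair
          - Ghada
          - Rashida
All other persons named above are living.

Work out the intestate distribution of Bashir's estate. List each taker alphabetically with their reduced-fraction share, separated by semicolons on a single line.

Hamid, as surviving spouse, takes 3/5.
The remaining 2/5 passes to Bashir's descendants per stirpes.
The 2/5 is divided into 4 equal shares of 1/10 among Karim, Maysoon, Nabil, Widad.
Karim is living and takes 1/10.
Maysoon predeceased; the 1/10 allotted to Maysoon's branch passes to Maysoon's issue by representation.
The 1/10 is divided into 2 equal shares of 1/20 among Samir, Jamal.
Samir is living and takes 1/20.
Jamal predeceased; the 1/20 allotted to Jamal's branch passes to Jamal's issue by representation.
The 1/20 is divided into 4 equal shares of 1/80 among Amira, Hanan, Umar, Yasmin.
Amira is living and takes 1/80.
Hanan is living and takes 1/80.
Umar is living and takes 1/80.
Yasmin is living and takes 1/80.
Nabil predeceased; the 1/10 allotted to Nabil's branch passes to Nabil's issue by representation.
Ibtisam's line is the sole branch at this level, so the full 1/10 passes to Ibtisam's issue by representation.
The 1/10 is divided into 2 equal shares of 1/20 among Farouk, Khalida.
Farouk is living and takes 1/20.
Khalida is living and takes 1/20.
Widad predeceased; the 1/10 allotted to Widad's branch passes to Widad's issue by representation.
The 1/10 is divided into 3 equal shares of 1/30 among Layth, Fahad, Dalia.
Layth is living and takes 1/30.
Fahad is living and takes 1/30.
Dalia predeceased; the 1/30 allotted to Dalia's branch passes to Dalia's issue by representation.
The 1/30 is divided into 3 equal shares of 1/90 among Zuhair, Ghada, Rashida.
Zuhair is living and takes 1/90.
Ghada is living and takes 1/90.
Rashida is living and takes 1/90.

Amira 1/80; Fahad 1/30; Farouk 1/20; Ghada 1/90; Hamid 3/5; Hanan 1/80; Karim 1/10; Khalida 1/20; Layth 1/30; Rashida 1/90; Samir 1/20; Umar 1/80; Yasmin 1/80; Zuhair 1/90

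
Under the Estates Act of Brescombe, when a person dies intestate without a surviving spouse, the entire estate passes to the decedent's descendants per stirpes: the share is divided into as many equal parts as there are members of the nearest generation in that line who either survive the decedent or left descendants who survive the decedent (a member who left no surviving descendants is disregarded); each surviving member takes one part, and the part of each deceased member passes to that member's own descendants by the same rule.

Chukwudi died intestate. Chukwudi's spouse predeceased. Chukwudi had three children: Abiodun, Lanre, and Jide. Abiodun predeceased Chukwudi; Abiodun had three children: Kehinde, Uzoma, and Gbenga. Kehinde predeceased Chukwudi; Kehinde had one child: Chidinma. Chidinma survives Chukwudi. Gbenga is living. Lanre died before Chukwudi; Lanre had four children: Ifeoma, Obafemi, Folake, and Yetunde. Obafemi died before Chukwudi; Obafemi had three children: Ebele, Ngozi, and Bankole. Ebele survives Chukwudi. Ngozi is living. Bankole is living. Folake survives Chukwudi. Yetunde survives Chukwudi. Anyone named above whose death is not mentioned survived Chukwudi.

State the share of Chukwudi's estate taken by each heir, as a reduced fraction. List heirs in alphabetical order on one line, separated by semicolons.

There is no surviving spouse, so the entire estate passes to Chukwudi's descendants per stirpes.
The estate is divided into 3 equal shares of 1/3 among Abiodun, Lanre, Jide.
Abiodun predeceased; the 1/3 allotted to Abiodun's branch passes to Abiodun's issue by representation.
The 1/3 is divided into 3 equal shares of 1/9 among Kehinde, Uzoma, Gbenga.
Kehinde predeceased; the 1/9 allotted to Kehinde's branch passes to Kehinde's issue by representation.
Chidinma is the sole taker at this level and receives the full 1/9.
Uzoma is living and takes 1/9.
Gbenga is living and takes 1/9.
Lanre predeceased; the 1/3 allotted to Lanre's branch passes to Lanre's issue by representation.
The 1/3 is divided into 4 equal shares of 1/12 among Ifeoma, Obafemi, Folake, Yetunde.
Ifeoma is living and takes 1/12.
Obafemi predeceased; the 1/12 allotted to Obafemi's branch passes to Obafemi's issue by representation.
The 1/12 is divided into 3 equal shares of 1/36 among Ebele, Ngozi, Bankole.
Ebele is living and takes 1/36.
Ngozi is living and takes 1/36.
Bankole is living and takes 1/36.
Folake is living and takes 1/12.
Yetunde is living and takes 1/12.
Jide is living and takes 1/3.

Bankole 1/36; Chidinma 1/9; Ebele 1/36; Folake 1/12; Gbenga 1/9; Ifeoma 1/12; Jide 1/3; Ngozi 1/36; Uzoma 1/9; Yetunde 1/12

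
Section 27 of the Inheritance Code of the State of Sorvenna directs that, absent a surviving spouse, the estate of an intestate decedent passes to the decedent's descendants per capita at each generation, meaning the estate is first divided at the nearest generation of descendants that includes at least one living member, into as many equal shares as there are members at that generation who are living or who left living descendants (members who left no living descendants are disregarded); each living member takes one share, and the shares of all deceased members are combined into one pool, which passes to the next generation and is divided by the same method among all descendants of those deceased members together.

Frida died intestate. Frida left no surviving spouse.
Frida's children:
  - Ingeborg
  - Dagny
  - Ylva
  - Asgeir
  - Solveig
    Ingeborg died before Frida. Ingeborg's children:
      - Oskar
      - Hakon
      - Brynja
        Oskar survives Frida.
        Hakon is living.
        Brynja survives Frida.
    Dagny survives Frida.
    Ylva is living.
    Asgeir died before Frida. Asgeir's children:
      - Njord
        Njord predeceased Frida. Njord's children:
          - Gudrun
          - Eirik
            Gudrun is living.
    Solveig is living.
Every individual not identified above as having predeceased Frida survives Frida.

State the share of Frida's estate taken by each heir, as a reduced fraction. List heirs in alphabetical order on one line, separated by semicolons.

Brynja 1/10; Dagny 1/5; Eirik 1/20; Gudrun 1/20; Hakon 1/10; Oskar 1/10; Solveig 1/5; Ylva 1/5

There is no surviving spouse, so the entire estate passes to Frida's descendants per capita at each generation.
At generation 1 (Ingeborg, Dagny, Ylva, Asgeir, Solveig) there are 5 shares of (1)/5 = 1/5 each.
Living: Dagny, Ylva, and Solveig — each takes 1/5.
Deceased: Ingeborg and Asgeir. Their combined 2/5 is pooled and carried to generation 2.
At generation 2 (Oskar, Hakon, Brynja, Njord) there are 4 shares of (2/5)/4 = 1/10 each.
Living: Oskar, Hakon, and Brynja — each takes 1/10.
Deceased: Njord. That 1/10 share is carried to generation 3.
At generation 3 (Gudrun, Eirik) there are 2 shares of (1/10)/2 = 1/20 each.
Living: Gudrun and Eirik — each takes 1/20.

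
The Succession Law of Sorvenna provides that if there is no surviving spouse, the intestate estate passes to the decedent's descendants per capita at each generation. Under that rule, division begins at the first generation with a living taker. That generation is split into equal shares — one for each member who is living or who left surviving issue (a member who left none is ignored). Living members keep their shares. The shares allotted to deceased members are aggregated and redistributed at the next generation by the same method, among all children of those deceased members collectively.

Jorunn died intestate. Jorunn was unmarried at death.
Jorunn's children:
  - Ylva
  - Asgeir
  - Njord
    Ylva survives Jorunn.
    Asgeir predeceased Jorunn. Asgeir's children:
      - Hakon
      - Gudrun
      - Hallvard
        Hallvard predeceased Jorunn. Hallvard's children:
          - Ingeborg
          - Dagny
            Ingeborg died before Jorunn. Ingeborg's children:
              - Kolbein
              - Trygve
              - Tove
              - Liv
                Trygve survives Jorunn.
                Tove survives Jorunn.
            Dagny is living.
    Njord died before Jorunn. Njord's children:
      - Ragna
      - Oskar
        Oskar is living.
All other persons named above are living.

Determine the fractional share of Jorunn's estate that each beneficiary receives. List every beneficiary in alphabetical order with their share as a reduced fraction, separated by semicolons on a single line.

There is no surviving spouse, so the entire estate passes to Jorunn's descendants per capita at each generation.
At generation 1 (Ylva, Asgeir, Njord) there are 3 shares of (1)/3 = 1/3 each.
Living: Ylva — each takes 1/3.
Deceased: Asgeir and Njord. Their combined 2/3 is pooled and carried to generation 2.
At generation 2 (Hakon, Gudrun, Hallvard, Ragna, Oskar) there are 5 shares of (2/3)/5 = 2/15 each.
Living: Hakon, Gudrun, Ragna, and Oskar — each takes 2/15.
Deceased: Hallvard. That 2/15 share is carried to generation 3.
At generation 3 (Ingeborg, Dagny) there are 2 shares of (2/15)/2 = 1/15 each.
Living: Dagny — each takes 1/15.
Deceased: Ingeborg. That 1/15 share is carried to generation 4.
At generation 4 (Kolbein, Trygve, Tove, Liv) there are 4 shares of (1/15)/4 = 1/60 each.
Living: Kolbein, Trygve, Tove, and Liv — each takes 1/60.

Dagny 1/15; Gudrun 2/15; Hakon 2/15; Kolbein 1/60; Liv 1/60; Oskar 2/15; Ragna 2/15; Tove 1/60; Trygve 1/60; Ylva 1/3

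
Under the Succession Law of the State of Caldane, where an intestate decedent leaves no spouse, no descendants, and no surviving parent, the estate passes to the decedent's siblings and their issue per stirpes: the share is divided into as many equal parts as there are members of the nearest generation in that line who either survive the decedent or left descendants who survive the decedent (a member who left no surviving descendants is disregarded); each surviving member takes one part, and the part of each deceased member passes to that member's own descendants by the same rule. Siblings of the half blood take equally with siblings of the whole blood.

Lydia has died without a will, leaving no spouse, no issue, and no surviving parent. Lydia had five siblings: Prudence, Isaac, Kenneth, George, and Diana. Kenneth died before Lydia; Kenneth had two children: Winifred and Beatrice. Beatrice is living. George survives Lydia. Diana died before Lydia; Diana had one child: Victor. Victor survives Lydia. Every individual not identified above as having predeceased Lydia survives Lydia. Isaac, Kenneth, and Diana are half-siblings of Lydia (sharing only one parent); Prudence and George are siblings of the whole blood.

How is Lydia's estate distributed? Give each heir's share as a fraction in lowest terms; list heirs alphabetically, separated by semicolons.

No spouse, descendants, or parent survives, so the estate passes to Lydia's siblings per stirpes.
Half-blood and whole-blood siblings take equally under the stated rule.
The estate is divided into 5 equal shares of 1/5 among Prudence, Isaac, Kenneth, George, Diana.
Prudence is living and takes 1/5.
Isaac is living and takes 1/5.
Kenneth predeceased; the 1/5 allotted to Kenneth's branch passes to Kenneth's issue by representation.
The 1/5 is divided into 2 equal shares of 1/10 among Winifred, Beatrice.
Winifred is living and takes 1/10.
Beatrice is living and takes 1/10.
George is living and takes 1/5.
Diana predeceased; the 1/5 allotted to Diana's branch passes to Diana's issue by representation.
Victor is the sole taker at this level and receives the full 1/5.

Beatrice 1/10; George 1/5; Isaac 1/5; Prudence 1/5; Victor 1/5; Winifred 1/10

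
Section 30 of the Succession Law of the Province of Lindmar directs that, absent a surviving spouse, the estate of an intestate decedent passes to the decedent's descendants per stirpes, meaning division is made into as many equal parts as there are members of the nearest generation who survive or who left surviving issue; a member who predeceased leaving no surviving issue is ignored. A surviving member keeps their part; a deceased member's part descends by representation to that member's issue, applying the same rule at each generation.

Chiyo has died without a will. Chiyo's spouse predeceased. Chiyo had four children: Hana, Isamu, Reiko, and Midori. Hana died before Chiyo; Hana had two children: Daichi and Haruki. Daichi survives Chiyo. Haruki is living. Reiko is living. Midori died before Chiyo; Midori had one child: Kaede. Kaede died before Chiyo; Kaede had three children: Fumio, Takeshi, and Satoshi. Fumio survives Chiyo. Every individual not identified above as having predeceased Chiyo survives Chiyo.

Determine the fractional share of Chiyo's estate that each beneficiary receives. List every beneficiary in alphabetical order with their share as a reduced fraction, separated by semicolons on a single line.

There is no surviving spouse, so the entire estate passes to Chiyo's descendants per stirpes.
The estate is divided into 4 equal shares of 1/4 among Hana, Isamu, Reiko, Midori.
Hana predeceased; the 1/4 allotted to Hana's branch passes to Hana's issue by representation.
The 1/4 is divided into 2 equal shares of 1/8 among Daichi, Haruki.
Daichi is living and takes 1/8.
Haruki is living and takes 1/8.
Isamu is living and takes 1/4.
Reiko is living and takes 1/4.
Midori predeceased; the 1/4 allotted to Midori's branch passes to Midori's issue by representation.
Kaede's line is the sole branch at this level, so the full 1/4 passes to Kaede's issue by representation.
The 1/4 is divided into 3 equal shares of 1/12 among Fumio, Takeshi, Satoshi.
Fumio is living and takes 1/12.
Takeshi is living and takes 1/12.
Satoshi is living and takes 1/12.

Daichi 1/8; Fumio 1/12; Haruki 1/8; Isamu 1/4; Reiko 1/4; Satoshi 1/12; Takeshi 1/12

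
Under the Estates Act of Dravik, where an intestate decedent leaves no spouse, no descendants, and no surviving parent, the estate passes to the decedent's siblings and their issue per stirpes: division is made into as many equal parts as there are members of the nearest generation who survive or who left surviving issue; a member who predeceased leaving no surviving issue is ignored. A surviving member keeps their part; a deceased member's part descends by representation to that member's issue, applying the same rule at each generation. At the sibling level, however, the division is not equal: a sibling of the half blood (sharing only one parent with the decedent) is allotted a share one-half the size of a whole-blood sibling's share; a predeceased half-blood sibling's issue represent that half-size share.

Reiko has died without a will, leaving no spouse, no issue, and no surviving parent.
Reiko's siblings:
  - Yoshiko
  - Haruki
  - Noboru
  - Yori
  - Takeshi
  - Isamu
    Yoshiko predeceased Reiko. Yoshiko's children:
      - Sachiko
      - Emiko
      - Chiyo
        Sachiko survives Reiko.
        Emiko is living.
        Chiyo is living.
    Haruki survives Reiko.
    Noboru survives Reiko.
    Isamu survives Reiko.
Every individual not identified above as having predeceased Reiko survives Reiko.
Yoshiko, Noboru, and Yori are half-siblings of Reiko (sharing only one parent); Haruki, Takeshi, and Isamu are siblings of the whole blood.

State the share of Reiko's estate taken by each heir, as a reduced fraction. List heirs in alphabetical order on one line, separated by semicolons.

Chiyo 1/27; Emiko 1/27; Haruki 2/9; Isamu 2/9; Noboru 1/9; Sachiko 1/27; Takeshi 2/9; Yori 1/9

No spouse, descendants, or parent survives, so the estate passes to Reiko's siblings per stirpes.
Half-blood siblings count for one-half the weight of whole-blood siblings at the initial division.
Dividing 1 in proportion to weights (total weight 9/2): Yoshiko (weight 1/2) → 1/9; Haruki (weight 1) → 2/9; Noboru (weight 1/2) → 1/9; Yori (weight 1/2) → 1/9; Takeshi (weight 1) → 2/9; Isamu (weight 1) → 2/9.
Yoshiko predeceased; the 1/9 allotted to Yoshiko's branch passes to Yoshiko's issue by representation.
The 1/9 is divided into 3 equal shares of 1/27 among Sachiko, Emiko, Chiyo.
Sachiko is living and takes 1/27.
Emiko is living and takes 1/27.
Chiyo is living and takes 1/27.
Haruki is living and takes 2/9.
Noboru is living and takes 1/9.
Yori is living and takes 1/9.
Takeshi is living and takes 2/9.
Isamu is living and takes 2/9.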